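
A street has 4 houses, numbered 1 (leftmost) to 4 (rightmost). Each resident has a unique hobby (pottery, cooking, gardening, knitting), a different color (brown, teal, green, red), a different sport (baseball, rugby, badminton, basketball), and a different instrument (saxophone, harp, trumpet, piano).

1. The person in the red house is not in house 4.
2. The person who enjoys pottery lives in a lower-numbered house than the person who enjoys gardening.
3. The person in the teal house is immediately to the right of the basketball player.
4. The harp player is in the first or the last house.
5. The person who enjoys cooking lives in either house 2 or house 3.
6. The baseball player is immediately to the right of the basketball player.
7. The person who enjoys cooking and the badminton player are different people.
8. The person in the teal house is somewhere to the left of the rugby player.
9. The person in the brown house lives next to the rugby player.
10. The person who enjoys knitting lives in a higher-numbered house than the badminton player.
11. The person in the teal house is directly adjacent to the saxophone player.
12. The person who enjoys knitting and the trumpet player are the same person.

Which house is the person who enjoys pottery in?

1

That leaves pottery as the hobby for house 1.
House 4's sport must be rugby (nothing else left).
The person in the brown house is in house 3 (clue 9).
That leaves red as the color for house 1.
The only color still possible for house 2 is teal.
That leaves green as the color for house 4.
Clue 3 places the basketball player in house 1.
Clue 6 places the baseball player in house 2.
That leaves badminton as the sport for house 3.
Clue 7: the person who enjoys cooking is in house 2.
From clue 10, the person who enjoys knitting must be in house 4.
The trumpet player is in house 4 (clue 12).
House 3 hobby: only gardening fits.
House 2 instrument: only piano fits.
That leaves saxophone as the instrument for house 3.
House 1's instrument must be harp (nothing else left).
So: house 1 = pottery/red/basketball/harp, house 2 = cooking/teal/baseball/piano, house 3 = gardening/brown/badminton/saxophone, house 4 = knitting/green/rugby/trumpet.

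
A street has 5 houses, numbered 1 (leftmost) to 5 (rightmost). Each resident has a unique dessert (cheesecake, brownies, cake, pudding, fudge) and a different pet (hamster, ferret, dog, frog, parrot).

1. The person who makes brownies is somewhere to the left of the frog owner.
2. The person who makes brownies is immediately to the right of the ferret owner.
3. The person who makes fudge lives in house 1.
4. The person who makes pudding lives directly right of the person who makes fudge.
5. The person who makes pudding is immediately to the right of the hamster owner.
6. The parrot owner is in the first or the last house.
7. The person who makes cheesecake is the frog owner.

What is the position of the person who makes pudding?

2

From clue 3, the person who makes fudge must be in house 1.
Clue 4 places the person who makes pudding in house 2.
Clue 5 places the hamster owner in house 1.
House 5's pet must be parrot (nothing else left).
The person who makes brownies is in house 3 (clue 1).
Clue 1: the frog owner is in house 4.
The ferret owner is in house 2 (clue 2).
Clue 7 places the person who makes cheesecake in house 4.
The only dessert still possible for house 5 is cake.
So house 3 gets dog for pet.
So: house 1 = fudge/hamster, house 2 = pudding/ferret, house 3 = brownies/dog, house 4 = cheesecake/frog, house 5 = cake/parrot.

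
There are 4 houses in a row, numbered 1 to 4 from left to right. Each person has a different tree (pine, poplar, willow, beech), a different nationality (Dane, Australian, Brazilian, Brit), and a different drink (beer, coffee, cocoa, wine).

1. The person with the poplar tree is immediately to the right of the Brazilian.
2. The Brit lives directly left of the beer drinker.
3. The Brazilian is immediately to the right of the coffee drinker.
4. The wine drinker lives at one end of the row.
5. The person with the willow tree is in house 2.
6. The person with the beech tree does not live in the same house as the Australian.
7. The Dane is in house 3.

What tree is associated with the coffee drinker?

Clue 5: the person with the willow tree is in house 2.
From clue 7, the Dane must be in house 3.
That leaves Brit as the nationality for house 1.
That leaves Brazilian as the nationality for house 2.
So house 4 gets Australian for nationality.
Clue 1 places the person with the poplar tree in house 3.
Clue 2: the beer drinker is in house 2.
From clue 3, the coffee drinker must be in house 1.
House 1 tree: only beech fits.
House 4 tree: only pine fits.
The only drink still possible for house 3 is cocoa.
House 4 drink: only wine fits.
So: house 1 = beech/Brit/coffee, house 2 = willow/Brazilian/beer, house 3 = poplar/Dane/cocoa, house 4 = pine/Australian/wine.

beech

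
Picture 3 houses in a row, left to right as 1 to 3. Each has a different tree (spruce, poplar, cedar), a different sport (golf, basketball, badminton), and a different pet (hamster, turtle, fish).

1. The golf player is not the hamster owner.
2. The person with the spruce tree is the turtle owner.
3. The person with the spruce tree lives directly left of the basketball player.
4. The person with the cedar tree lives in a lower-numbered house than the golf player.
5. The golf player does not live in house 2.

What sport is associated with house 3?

From clue 5, the golf player must be in house 3.
That leaves poplar as the tree for house 3.
The only sport still possible for house 1 is badminton.
House 2 sport: only basketball fits.
By clue 3, the person with the spruce tree is in house 1.
House 2's tree must be cedar (nothing else left).
The only pet still possible for house 3 is fish.
Clue 2: the turtle owner is in house 1.
House 2 pet: only hamster fits.
So: house 1 = spruce/badminton/turtle, house 2 = cedar/basketball/hamster, house 3 = poplar/golf/fish.

golf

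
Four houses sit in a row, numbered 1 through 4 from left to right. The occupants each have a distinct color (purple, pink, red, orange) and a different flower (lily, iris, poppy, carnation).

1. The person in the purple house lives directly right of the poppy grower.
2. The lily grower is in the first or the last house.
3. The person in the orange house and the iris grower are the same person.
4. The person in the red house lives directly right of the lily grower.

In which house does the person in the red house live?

2

By clue 4, the person in the red house is in house 2.
The lily grower is in house 1 (clue 4).
House 1's color must be pink (nothing else left).
The person in the orange house is narrowed to house 3 or 4; consider each.
Placing it in house 3 leads to a contradiction, so it's in house 4.
From clue 3, the iris grower must be in house 4.
The only color still possible for house 3 is purple.
Clue 1: the poppy grower is in house 2.
House 3 flower: only carnation fits.
So: house 1 = pink/lily, house 2 = red/poppy, house 3 = purple/carnation, house 4 = orange/iris.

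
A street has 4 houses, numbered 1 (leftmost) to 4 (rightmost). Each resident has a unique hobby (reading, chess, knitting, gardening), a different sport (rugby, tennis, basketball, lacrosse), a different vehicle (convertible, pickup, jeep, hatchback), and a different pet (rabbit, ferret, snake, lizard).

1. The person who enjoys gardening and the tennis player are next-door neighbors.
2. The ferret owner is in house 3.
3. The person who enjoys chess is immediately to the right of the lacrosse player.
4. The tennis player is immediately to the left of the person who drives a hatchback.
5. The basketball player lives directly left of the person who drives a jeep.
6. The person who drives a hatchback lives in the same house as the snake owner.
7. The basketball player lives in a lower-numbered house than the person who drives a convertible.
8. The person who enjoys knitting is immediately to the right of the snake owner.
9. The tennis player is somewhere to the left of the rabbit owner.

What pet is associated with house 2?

The ferret owner is in house 3 (clue 2).
House 4's sport must be rugby (nothing else left).
The only vehicle still possible for house 1 is pickup.
House 1 pet: only lizard fits.
House 2 pet: only snake fits.
The only pet still possible for house 4 is rabbit.
From clue 6, the person who drives a hatchback must be in house 2.
By clue 8, the person who enjoys knitting is in house 3.
From clue 4, the tennis player must be in house 1.
House 2 sport: only basketball fits.
That leaves lacrosse as the sport for house 3.
Clue 1: the person who enjoys gardening is in house 2.
Clue 3 places the person who enjoys chess in house 4.
Clue 5: the person who drives a jeep is in house 3.
So house 1 gets reading for hobby.
House 4 vehicle: only convertible fits.
So: house 1 = reading/tennis/pickup/lizard, house 2 = gardening/basketball/hatchback/snake, house 3 = knitting/lacrosse/jeep/ferret, house 4 = chess/rugby/convertible/rabbit.

snake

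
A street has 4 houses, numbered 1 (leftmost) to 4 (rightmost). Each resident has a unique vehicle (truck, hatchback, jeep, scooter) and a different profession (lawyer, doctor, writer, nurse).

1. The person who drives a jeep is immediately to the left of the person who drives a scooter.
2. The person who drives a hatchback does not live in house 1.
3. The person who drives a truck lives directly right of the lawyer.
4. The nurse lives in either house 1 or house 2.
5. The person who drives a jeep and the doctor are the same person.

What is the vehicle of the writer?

truck

House 1's vehicle must be jeep (nothing else left).
That leaves writer as the profession for house 4.
Clue 1 places the person who drives a scooter in house 2.
The doctor is in house 1 (clue 5).
That leaves nurse as the profession for house 2.
So house 3 gets lawyer for profession.
Clue 3 places the person who drives a truck in house 4.
House 3 vehicle: only hatchback fits.
So: house 1 = jeep/doctor, house 2 = scooter/nurse, house 3 = hatchback/lawyer, house 4 = truck/writer.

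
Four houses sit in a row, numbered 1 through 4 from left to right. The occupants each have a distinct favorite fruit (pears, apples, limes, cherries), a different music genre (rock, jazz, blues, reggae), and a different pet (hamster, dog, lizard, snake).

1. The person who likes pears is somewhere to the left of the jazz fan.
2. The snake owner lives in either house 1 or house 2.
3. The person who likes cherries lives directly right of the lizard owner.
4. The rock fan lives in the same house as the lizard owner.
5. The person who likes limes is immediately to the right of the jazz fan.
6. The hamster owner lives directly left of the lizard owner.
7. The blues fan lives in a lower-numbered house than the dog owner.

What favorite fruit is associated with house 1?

House 4 music genre: only reggae fits.
House 4's pet must be dog (nothing else left).
House 1's music genre must be blues (nothing else left).
The only pet still possible for house 3 is lizard.
Clue 3 places the person who likes cherries in house 4.
By clue 4, the rock fan is in house 3.
From clue 6, the hamster owner must be in house 2.
That leaves jazz as the music genre for house 2.
So house 1 gets snake for pet.
Clue 1 places the person who likes pears in house 1.
That leaves apples as the favorite fruit for house 2.
House 3's favorite fruit must be limes (nothing else left).
So: house 1 = pears/blues/snake, house 2 = apples/jazz/hamster, house 3 = limes/rock/lizard, house 4 = cherries/reggae/dog.

pears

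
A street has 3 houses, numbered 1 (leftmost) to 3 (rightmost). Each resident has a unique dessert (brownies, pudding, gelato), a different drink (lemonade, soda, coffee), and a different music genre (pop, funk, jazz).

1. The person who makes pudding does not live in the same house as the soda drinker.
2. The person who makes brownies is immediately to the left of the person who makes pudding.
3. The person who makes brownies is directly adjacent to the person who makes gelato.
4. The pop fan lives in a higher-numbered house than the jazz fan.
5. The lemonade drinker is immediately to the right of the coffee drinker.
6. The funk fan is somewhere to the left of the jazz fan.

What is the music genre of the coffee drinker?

jazz

Clue 6 places the funk fan in house 1.
Clue 6: the jazz fan is in house 2.
That leaves pop as the music genre for house 3.
The person who makes brownies is narrowed to house 1 or 2; consider each.
Placing it in house 1 leads to a contradiction, so it's in house 2.
From clue 2, the person who makes pudding must be in house 3.
The only dessert still possible for house 1 is gelato.
House 3 drink: only lemonade fits.
From clue 5, the coffee drinker must be in house 2.
That leaves soda as the drink for house 1.
So: house 1 = gelato/soda/funk, house 2 = brownies/coffee/jazz, house 3 = pudding/lemonade/pop.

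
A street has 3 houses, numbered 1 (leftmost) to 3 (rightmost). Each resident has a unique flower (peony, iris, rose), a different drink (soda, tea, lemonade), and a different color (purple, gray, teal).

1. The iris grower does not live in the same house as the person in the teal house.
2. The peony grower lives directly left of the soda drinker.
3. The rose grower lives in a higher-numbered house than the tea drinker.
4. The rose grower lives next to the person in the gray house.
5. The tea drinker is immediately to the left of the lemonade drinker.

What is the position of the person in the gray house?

2

That leaves tea as the drink for house 1.
The lemonade drinker is in house 2 (clue 5).
House 3's drink must be soda (nothing else left).
Clue 2 places the peony grower in house 2.
The only flower still possible for house 1 is iris.
House 3's flower must be rose (nothing else left).
Clue 4 places the person in the gray house in house 2.
House 1 color: only purple fits.
House 3 color: only teal fits.
So: house 1 = iris/tea/purple, house 2 = peony/lemonade/gray, house 3 = rose/soda/teal.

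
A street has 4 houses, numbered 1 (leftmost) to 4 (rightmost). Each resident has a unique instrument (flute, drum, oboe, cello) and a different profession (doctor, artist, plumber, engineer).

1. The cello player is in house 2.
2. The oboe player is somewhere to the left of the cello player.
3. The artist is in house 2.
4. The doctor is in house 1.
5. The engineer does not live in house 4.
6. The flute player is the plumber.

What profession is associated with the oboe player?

doctor

From clue 1, the cello player must be in house 2.
By clue 2, the oboe player is in house 1.
Clue 3: the artist is in house 2.
Clue 4: the doctor is in house 1.
House 3 profession: only engineer fits.
The only profession still possible for house 4 is plumber.
From clue 6, the flute player must be in house 4.
House 3 instrument: only drum fits.
So: house 1 = oboe/doctor, house 2 = cello/artist, house 3 = drum/engineer, house 4 = flute/plumber.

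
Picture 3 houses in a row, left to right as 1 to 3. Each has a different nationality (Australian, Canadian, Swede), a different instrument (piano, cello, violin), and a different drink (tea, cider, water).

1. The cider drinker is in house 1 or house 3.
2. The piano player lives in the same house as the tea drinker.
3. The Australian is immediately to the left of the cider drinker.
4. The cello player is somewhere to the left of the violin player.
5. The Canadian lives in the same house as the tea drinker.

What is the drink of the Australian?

water

From clue 3, the Australian must be in house 2.
Clue 3 places the cider drinker in house 3.
Clue 5: the Canadian is in house 1.
Clue 5: the tea drinker is in house 1.
House 3's nationality must be Swede (nothing else left).
That leaves violin as the instrument for house 3.
That leaves water as the drink for house 2.
Clue 2: the piano player is in house 1.
So house 2 gets cello for instrument.
So: house 1 = Canadian/piano/tea, house 2 = Australian/cello/water, house 3 = Swede/violin/cider.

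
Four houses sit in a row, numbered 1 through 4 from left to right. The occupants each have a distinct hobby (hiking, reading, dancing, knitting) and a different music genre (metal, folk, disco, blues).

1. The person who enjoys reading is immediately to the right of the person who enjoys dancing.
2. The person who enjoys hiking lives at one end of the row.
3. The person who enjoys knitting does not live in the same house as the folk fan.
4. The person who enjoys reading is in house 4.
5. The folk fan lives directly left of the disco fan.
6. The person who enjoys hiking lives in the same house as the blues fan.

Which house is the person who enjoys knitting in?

The person who enjoys reading is in house 4 (clue 4).
From clue 1, the person who enjoys dancing must be in house 3.
By clue 6, the blues fan is in house 1.
The only hobby still possible for house 1 is hiking.
That leaves knitting as the hobby for house 2.
From clue 3, the folk fan must be in house 3.
The disco fan is in house 4 (clue 5).
So house 2 gets metal for music genre.
So: house 1 = hiking/blues, house 2 = knitting/metal, house 3 = dancing/folk, house 4 = reading/disco.

2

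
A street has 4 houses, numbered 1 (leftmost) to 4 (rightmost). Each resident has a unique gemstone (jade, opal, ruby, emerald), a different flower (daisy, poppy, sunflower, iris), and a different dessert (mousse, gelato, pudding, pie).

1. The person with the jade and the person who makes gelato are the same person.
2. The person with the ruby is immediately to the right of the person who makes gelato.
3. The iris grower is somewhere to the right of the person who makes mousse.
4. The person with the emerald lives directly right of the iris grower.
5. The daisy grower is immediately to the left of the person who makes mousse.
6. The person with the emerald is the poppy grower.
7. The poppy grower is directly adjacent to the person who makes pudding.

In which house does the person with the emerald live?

4

The iris grower is in house 3 (clue 3).
From clue 3, the person who makes mousse must be in house 2.
Clue 4: the person with the emerald is in house 4.
Clue 5 places the daisy grower in house 1.
From clue 6, the poppy grower must be in house 4.
Clue 7 places the person who makes pudding in house 3.
So house 2 gets sunflower for flower.
The only dessert still possible for house 4 is pie.
Clue 1 places the person with the jade in house 1.
The person with the ruby is in house 2 (clue 2).
House 3 gemstone: only opal fits.
House 1's dessert must be gelato (nothing else left).
So: house 1 = jade/daisy/gelato, house 2 = ruby/sunflower/mousse, house 3 = opal/iris/pudding, house 4 = emerald/poppy/pie.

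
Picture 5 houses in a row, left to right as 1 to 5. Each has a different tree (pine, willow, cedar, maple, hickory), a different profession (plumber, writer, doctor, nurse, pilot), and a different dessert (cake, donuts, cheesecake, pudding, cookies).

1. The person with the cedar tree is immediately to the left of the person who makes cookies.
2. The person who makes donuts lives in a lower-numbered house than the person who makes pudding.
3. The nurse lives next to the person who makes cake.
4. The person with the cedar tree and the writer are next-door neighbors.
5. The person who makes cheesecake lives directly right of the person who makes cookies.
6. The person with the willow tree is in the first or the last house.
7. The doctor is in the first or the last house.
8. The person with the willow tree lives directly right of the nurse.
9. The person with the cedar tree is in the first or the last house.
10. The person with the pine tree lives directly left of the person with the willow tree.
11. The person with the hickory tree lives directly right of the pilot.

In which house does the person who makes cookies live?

The person with the willow tree is in house 5 (clue 8).
From clue 8, the nurse must be in house 4.
Clue 9: the person with the cedar tree is in house 1.
From clue 10, the person with the pine tree must be in house 4.
By clue 1, the person who makes cookies is in house 2.
The writer is in house 2 (clue 4).
From clue 5, the person who makes cheesecake must be in house 3.
That leaves pilot as the profession for house 1.
That leaves plumber as the profession for house 3.
So house 5 gets doctor for profession.
That leaves donuts as the dessert for house 1.
So house 4 gets pudding for dessert.
House 5 dessert: only cake fits.
Clue 11 places the person with the hickory tree in house 2.
So house 3 gets maple for tree.
So: house 1 = cedar/pilot/donuts, house 2 = hickory/writer/cookies, house 3 = maple/plumber/cheesecake, house 4 = pine/nurse/pudding, house 5 = willow/doctor/cake.

2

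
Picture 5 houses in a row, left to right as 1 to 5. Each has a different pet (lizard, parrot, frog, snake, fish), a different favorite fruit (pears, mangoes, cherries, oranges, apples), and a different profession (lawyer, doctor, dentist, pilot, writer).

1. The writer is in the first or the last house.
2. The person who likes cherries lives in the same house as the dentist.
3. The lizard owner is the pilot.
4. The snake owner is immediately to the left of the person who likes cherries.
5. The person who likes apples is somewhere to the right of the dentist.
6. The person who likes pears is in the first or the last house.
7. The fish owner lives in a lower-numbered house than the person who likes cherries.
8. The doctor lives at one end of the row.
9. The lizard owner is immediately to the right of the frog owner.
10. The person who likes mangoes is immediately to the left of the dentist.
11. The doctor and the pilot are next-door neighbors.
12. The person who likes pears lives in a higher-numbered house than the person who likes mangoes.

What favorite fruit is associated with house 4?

From clue 12, the person who likes pears must be in house 5.
The only pet still possible for house 5 is parrot.
The only pet still possible for house 3 is frog.
The only pet still possible for house 4 is lizard.
Clue 3 places the pilot in house 4.
By clue 11, the doctor is in house 5.
So house 1 gets writer for profession.
The fish owner is narrowed to house 1 or 2; consider each.
Placing it in house 2 leads to a contradiction, so it's in house 1.
So house 2 gets snake for pet.
The person who likes cherries is in house 3 (clue 4).
That leaves apples as the favorite fruit for house 4.
From clue 2, the dentist must be in house 3.
The person who likes mangoes is in house 2 (clue 10).
That leaves oranges as the favorite fruit for house 1.
House 2 profession: only lawyer fits.
So: house 1 = fish/oranges/writer, house 2 = snake/mangoes/lawyer, house 3 = frog/cherries/dentist, house 4 = lizard/apples/pilot, house 5 = parrot/pears/doctor.

apples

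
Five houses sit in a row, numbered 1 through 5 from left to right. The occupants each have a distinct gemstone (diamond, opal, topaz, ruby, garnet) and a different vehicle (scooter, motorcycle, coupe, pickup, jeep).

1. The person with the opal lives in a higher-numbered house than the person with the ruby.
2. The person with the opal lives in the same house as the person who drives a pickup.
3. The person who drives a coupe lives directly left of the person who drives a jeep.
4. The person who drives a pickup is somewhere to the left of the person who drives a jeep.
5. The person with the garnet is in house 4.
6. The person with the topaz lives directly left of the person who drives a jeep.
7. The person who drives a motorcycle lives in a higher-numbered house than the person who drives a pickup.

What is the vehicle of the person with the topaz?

Clue 5: the person with the garnet is in house 4.
So house 5 gets diamond for gemstone.
So house 1 gets scooter for vehicle.
That leaves motorcycle as the vehicle for house 5.
So house 1 gets ruby for gemstone.
House 4's vehicle must be jeep (nothing else left).
From clue 3, the person who drives a coupe must be in house 3.
The person with the topaz is in house 3 (clue 6).
House 2 gemstone: only opal fits.
The only vehicle still possible for house 2 is pickup.
So: house 1 = ruby/scooter, house 2 = opal/pickup, house 3 = topaz/coupe, house 4 = garnet/jeep, house 5 = diamond/motorcycle.

coupe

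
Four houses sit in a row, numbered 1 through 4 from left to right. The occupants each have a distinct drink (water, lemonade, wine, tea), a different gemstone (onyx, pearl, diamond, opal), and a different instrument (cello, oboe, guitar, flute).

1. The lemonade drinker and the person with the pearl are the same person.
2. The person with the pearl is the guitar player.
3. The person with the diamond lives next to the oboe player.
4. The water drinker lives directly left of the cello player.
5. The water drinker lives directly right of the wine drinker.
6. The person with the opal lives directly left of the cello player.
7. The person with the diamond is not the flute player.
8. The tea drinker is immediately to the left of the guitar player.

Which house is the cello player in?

3

The only drink still possible for house 4 is lemonade.
Clue 1 places the person with the pearl in house 4.
Clue 2: the guitar player is in house 4.
Clue 8 places the tea drinker in house 3.
House 1 drink: only wine fits.
The only drink still possible for house 2 is water.
The person with the opal is in house 2 (clue 6).
That leaves cello as the instrument for house 3.
Clue 3 places the oboe player in house 2.
The only instrument still possible for house 1 is flute.
Clue 7: the person with the diamond is in house 3.
House 1 gemstone: only onyx fits.
So: house 1 = wine/onyx/flute, house 2 = water/opal/oboe, house 3 = tea/diamond/cello, house 4 = lemonade/pearl/guitar.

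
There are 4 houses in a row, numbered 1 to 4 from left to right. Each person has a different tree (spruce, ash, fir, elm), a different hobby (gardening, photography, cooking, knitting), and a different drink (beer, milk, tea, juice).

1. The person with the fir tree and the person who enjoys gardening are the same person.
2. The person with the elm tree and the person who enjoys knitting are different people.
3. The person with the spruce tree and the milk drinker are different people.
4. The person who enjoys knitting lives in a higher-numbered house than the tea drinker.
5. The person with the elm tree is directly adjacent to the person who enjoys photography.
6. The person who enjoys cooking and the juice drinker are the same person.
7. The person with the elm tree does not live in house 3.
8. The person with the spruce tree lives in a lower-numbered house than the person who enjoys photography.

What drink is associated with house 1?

tea

The person with the spruce tree is narrowed to house 1 or 2; consider each.
Placing it in house 1 leads to a contradiction, so it's in house 2.
The person who enjoys photography is in house 3 (clue 8).
The person with the elm tree is in house 4 (clue 5).
House 3's tree must be ash (nothing else left).
From clue 1, the person who enjoys gardening must be in house 1.
From clue 2, the person who enjoys knitting must be in house 2.
By clue 4, the tea drinker is in house 1.
That leaves fir as the tree for house 1.
That leaves cooking as the hobby for house 4.
The juice drinker is in house 4 (clue 6).
The only drink still possible for house 2 is beer.
So house 3 gets milk for drink.
So: house 1 = fir/gardening/tea, house 2 = spruce/knitting/beer, house 3 = ash/photography/milk, house 4 = elm/cooking/juice.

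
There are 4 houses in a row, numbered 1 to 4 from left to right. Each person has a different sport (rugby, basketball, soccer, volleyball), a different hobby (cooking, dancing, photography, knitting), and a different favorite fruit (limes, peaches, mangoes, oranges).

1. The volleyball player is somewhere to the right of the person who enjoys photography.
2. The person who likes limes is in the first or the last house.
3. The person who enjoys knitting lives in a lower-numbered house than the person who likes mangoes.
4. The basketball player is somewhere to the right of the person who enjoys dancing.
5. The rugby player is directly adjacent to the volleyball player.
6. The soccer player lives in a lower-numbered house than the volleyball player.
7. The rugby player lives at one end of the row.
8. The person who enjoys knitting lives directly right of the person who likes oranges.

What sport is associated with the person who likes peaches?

volleyball

That leaves cooking as the hobby for house 4.
The rugby player is narrowed to house 1 or 4; consider each.
Placing it in house 1 leads to a contradiction, so it's in house 4.
The volleyball player is in house 3 (clue 5).
House 1 sport: only soccer fits.
So house 2 gets basketball for sport.
By clue 4, the person who enjoys dancing is in house 1.
House 2's hobby must be photography (nothing else left).
House 3 hobby: only knitting fits.
The person who likes mangoes is in house 4 (clue 3).
From clue 8, the person who likes oranges must be in house 2.
The only favorite fruit still possible for house 3 is peaches.
The only favorite fruit still possible for house 1 is limes.
So: house 1 = soccer/dancing/limes, house 2 = basketball/photography/oranges, house 3 = volleyball/knitting/peaches, house 4 = rugby/cooking/mangoes.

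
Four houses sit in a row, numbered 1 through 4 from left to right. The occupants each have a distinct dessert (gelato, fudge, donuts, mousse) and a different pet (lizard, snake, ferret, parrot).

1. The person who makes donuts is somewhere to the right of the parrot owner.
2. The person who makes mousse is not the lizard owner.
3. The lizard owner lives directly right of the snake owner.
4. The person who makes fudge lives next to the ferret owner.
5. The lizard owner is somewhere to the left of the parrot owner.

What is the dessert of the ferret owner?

Clue 5 places the lizard owner in house 2.
Clue 5 places the parrot owner in house 3.
The only pet still possible for house 4 is ferret.
From clue 1, the person who makes donuts must be in house 4.
From clue 4, the person who makes fudge must be in house 3.
The only dessert still possible for house 1 is mousse.
House 2 dessert: only gelato fits.
So house 1 gets snake for pet.
So: house 1 = mousse/snake, house 2 = gelato/lizard, house 3 = fudge/parrot, house 4 = donuts/ferret.

donuts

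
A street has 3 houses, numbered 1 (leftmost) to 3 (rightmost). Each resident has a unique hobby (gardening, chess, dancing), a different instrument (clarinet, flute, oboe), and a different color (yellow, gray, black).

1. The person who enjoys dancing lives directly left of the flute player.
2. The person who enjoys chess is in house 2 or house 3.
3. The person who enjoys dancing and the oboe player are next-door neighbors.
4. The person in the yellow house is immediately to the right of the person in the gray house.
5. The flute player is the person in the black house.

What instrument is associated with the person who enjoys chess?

flute

The only color still possible for house 1 is gray.
Clue 4: the person in the yellow house is in house 2.
House 3's color must be black (nothing else left).
Clue 5: the flute player is in house 3.
The person who enjoys dancing is in house 2 (clue 1).
By clue 3, the oboe player is in house 1.
House 1's hobby must be gardening (nothing else left).
House 3's hobby must be chess (nothing else left).
That leaves clarinet as the instrument for house 2.
So: house 1 = gardening/oboe/gray, house 2 = dancing/clarinet/yellow, house 3 = chess/flute/black.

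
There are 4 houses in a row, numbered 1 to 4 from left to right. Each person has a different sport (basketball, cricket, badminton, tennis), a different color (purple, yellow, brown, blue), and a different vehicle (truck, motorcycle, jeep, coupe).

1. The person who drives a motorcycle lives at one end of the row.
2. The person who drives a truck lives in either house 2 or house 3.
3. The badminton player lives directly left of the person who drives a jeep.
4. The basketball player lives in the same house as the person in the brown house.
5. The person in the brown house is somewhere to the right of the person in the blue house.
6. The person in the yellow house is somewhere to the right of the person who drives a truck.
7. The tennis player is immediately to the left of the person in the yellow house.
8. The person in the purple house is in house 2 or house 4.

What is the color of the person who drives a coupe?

House 1's color must be blue (nothing else left).
The tennis player is narrowed to house 2 or 3; consider each.
Placing it in house 3 leads to a contradiction, so it's in house 2.
Clue 7 places the person in the yellow house in house 3.
Clue 4 places the basketball player in house 4.
From clue 4, the person in the brown house must be in house 4.
From clue 6, the person who drives a truck must be in house 2.
House 2's color must be purple (nothing else left).
The only vehicle still possible for house 3 is coupe.
House 4 vehicle: only jeep fits.
The badminton player is in house 3 (clue 3).
So house 1 gets cricket for sport.
The only vehicle still possible for house 1 is motorcycle.
So: house 1 = cricket/blue/motorcycle, house 2 = tennis/purple/truck, house 3 = badminton/yellow/coupe, house 4 = basketball/brown/jeep.

yellow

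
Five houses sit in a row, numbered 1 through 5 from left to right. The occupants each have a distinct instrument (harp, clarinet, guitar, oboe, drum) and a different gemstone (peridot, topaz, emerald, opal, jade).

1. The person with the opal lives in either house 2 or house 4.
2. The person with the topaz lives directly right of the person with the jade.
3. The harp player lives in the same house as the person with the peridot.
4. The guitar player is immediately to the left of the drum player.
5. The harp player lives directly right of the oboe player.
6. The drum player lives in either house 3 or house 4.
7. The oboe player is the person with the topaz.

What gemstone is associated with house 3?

jade

So house 1 gets clarinet for instrument.
House 5 instrument: only harp fits.
By clue 3, the person with the peridot is in house 5.
By clue 5, the oboe player is in house 4.
By clue 7, the person with the topaz is in house 4.
So house 2 gets guitar for instrument.
House 3 instrument: only drum fits.
That leaves opal as the gemstone for house 2.
By clue 2, the person with the jade is in house 3.
House 1 gemstone: only emerald fits.
So: house 1 = clarinet/emerald, house 2 = guitar/opal, house 3 = drum/jade, house 4 = oboe/topaz, house 5 = harp/peridot.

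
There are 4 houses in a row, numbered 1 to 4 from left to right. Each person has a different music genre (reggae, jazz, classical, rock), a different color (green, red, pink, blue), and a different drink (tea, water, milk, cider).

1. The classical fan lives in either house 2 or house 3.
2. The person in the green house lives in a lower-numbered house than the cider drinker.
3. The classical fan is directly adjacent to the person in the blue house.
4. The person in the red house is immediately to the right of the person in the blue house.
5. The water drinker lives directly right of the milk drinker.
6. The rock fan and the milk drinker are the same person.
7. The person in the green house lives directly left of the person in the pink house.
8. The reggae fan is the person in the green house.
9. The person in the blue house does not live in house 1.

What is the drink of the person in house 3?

That leaves jazz as the music genre for house 4.
So house 1 gets green for color.
From clue 7, the person in the pink house must be in house 2.
By clue 8, the reggae fan is in house 1.
House 3 color: only blue fits.
So house 4 gets red for color.
The classical fan is in house 2 (clue 3).
The only music genre still possible for house 3 is rock.
House 1 drink: only tea fits.
From clue 6, the milk drinker must be in house 3.
House 2 drink: only cider fits.
The only drink still possible for house 4 is water.
So: house 1 = reggae/green/tea, house 2 = classical/pink/cider, house 3 = rock/blue/milk, house 4 = jazz/red/water.

milk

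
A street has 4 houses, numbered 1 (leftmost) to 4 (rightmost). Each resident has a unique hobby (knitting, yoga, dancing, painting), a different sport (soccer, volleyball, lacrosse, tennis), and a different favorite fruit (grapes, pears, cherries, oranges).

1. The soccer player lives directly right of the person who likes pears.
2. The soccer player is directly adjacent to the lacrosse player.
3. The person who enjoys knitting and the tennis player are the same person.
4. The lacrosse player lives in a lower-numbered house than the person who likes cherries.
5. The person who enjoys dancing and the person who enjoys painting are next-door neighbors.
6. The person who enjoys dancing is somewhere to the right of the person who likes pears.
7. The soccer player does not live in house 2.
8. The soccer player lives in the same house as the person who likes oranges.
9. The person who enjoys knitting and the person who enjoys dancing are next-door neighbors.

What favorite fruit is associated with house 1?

So house 1 gets grapes for favorite fruit.
House 2's favorite fruit must be pears (nothing else left).
By clue 1, the soccer player is in house 3.
By clue 2, the lacrosse player is in house 2.
Clue 8 places the person who likes oranges in house 3.
That leaves yoga as the hobby for house 1.
So house 1 gets volleyball for sport.
So house 4 gets tennis for sport.
House 4 favorite fruit: only cherries fits.
The person who enjoys knitting is in house 4 (clue 3).
The person who enjoys dancing is in house 3 (clue 9).
House 2's hobby must be painting (nothing else left).
So: house 1 = yoga/volleyball/grapes, house 2 = painting/lacrosse/pears, house 3 = dancing/soccer/oranges, house 4 = knitting/tennis/cherries.

grapes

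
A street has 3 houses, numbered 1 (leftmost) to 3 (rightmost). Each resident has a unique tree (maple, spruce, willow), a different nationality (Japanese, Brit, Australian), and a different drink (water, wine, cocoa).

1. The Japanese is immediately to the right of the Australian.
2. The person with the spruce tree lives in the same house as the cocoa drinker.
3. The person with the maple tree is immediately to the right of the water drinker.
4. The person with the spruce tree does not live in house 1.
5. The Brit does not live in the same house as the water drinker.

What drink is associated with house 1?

That leaves willow as the tree for house 1.
The person with the maple tree is narrowed to house 2 or 3; consider each.
Placing it in house 3 leads to a contradiction, so it's in house 2.
The water drinker is in house 1 (clue 3).
The only tree still possible for house 3 is spruce.
House 1 nationality: only Australian fits.
Clue 1: the Japanese is in house 2.
The cocoa drinker is in house 3 (clue 2).
That leaves Brit as the nationality for house 3.
House 2's drink must be wine (nothing else left).
So: house 1 = willow/Australian/water, house 2 = maple/Japanese/wine, house 3 = spruce/Brit/cocoa.

water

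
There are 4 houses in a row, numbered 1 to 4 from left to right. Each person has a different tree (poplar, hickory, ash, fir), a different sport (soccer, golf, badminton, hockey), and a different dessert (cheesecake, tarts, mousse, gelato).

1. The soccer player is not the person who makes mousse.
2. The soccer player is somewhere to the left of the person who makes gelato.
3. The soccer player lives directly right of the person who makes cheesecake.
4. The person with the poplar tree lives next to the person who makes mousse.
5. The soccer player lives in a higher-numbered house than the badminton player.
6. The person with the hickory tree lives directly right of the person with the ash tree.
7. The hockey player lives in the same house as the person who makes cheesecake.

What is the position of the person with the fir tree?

That leaves golf as the sport for house 4.
The only sport still possible for house 3 is soccer.
Clue 2: the person who makes gelato is in house 4.
By clue 3, the person who makes cheesecake is in house 2.
Clue 7: the hockey player is in house 2.
House 1 sport: only badminton fits.
House 3 dessert: only tarts fits.
The person with the poplar tree is in house 2 (clue 4).
House 1's dessert must be mousse (nothing else left).
From clue 6, the person with the hickory tree must be in house 4.
From clue 6, the person with the ash tree must be in house 3.
House 1 tree: only fir fits.
So: house 1 = fir/badminton/mousse, house 2 = poplar/hockey/cheesecake, house 3 = ash/soccer/tarts, house 4 = hickory/golf/gelato.

1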